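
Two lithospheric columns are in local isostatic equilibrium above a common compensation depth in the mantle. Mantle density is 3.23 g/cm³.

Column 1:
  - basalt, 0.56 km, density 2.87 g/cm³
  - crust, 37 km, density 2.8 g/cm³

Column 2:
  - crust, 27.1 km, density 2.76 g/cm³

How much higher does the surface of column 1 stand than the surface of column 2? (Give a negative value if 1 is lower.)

1.04 km

For any compensation level in the mantle, the mantle terms cancel and isostasy reduces to e = (Σt_1 − Σt_2) − (Σ(ρt)_1 − Σ(ρt)_2) / ρ_m.
Σt_1 = 37.56 km; Σt_2 = 27.1 km; Σ(ρt)_1 = 105.2072; Σ(ρt)_2 = 74.796 (in km·g/cm³).
e = (37.56 − 27.1) − (105.2072 − 74.796) / 3.23 = 1.04 km.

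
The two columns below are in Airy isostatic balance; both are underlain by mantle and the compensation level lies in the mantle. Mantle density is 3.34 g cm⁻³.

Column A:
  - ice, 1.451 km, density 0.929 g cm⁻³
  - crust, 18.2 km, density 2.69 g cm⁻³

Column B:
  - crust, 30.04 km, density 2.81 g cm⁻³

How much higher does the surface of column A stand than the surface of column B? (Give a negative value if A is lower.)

For any compensation level in the mantle, the mantle terms cancel and isostasy reduces to e = (Σt_A − Σt_B) − (Σ(ρt)_A − Σ(ρt)_B) / ρ_m.
Σt_A = 19.651 km; Σt_B = 30.04 km; Σ(ρt)_A = 50.305979; Σ(ρt)_B = 84.4124 (in km·g cm⁻³).
e = (19.651 − 30.04) − (50.305979 − 84.4124) / 3.34 = −0.177 km.

−0.177 km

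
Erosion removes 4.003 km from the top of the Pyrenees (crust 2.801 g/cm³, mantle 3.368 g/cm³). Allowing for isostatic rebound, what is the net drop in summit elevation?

Rebound u = e ρ_c/ρ_m = 4.003 km × 2.801/3.368 = 3.329 km.
Net surface drop = e − u = 4.003 km − 3.329 km = e (ρ_m − ρ_c)/ρ_m = 0.674 km.

0.674 km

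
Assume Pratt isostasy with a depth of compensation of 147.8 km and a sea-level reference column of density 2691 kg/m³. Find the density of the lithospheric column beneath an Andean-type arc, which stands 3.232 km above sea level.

2630 kg/m³

Pratt balance: ρ_ref D = ρ (D + h).
ρ = ρ_ref D/(D + h) = 2691 × 147.8 km/(147.8 km + 3.232 km) = 2630 kg/m³.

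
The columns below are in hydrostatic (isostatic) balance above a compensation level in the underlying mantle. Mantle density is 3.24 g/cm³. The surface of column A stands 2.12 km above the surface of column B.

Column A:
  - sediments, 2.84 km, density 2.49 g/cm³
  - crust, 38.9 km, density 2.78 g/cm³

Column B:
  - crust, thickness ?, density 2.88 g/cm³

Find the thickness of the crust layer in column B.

Take the compensation level at the base of the deeper column (depth z_c below the surface of column A) and equate Σ ρ_i t_i down to z_c; mantle fills any gap and the z_c terms cancel.
Column A: 2.84×2.49 + 38.9×2.78 + (z_c − 41.74)×3.24
Column B: 2.12×0 + x×2.88 + (z_c − 2.12 − 0 − x)×3.24
The z_c×3.24 term appears on both sides and cancels. Collect the known terms of each column as K = Σ(ρt)_known − 3.24 × (depth of known layers): K_A = 115.2136 − 3.24×41.74 = −20.024; K_B = 0 − 3.24×(2.12 + 0) = −6.8688.
Balance: K_A = K_B − x×(3.24 − 2.88), so x = (K_B − K_A)/(3.24 − 2.88) = 13.1552/0.36 = 36.5 km.

36.5 km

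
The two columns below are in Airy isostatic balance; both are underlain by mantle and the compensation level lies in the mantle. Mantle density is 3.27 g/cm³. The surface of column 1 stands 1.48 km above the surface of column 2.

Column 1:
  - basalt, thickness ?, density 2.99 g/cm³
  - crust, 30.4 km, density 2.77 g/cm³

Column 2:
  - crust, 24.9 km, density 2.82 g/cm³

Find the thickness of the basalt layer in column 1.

3.02 km

Take the compensation level at the base of the deeper column (depth z_c below the surface of column 1) and equate Σ ρ_i t_i down to z_c; mantle fills any gap and the z_c terms cancel.
Column 1: x×2.99 + 30.4×2.77 + (z_c − 30.4 − x)×3.27
Column 2: 1.48×0 + 24.9×2.82 + (z_c − 1.48 − 24.9)×3.27
The z_c×3.27 term appears on both sides and cancels. Collect the known terms of each column as K = Σ(ρt)_known − 3.27 × (depth of known layers): K_1 = 84.208 − 3.27×30.4 = −15.2; K_2 = 70.218 − 3.27×(1.48 + 24.9) = −16.0446.
Balance: K_1 − x×(3.27 − 2.99) = K_2, so x = (K_1 − K_2)/(3.27 − 2.99) = 0.8446/0.28 = 3.02 km.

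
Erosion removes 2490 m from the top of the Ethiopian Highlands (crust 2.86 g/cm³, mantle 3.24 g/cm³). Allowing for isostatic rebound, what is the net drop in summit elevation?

Rebound u = e ρ_c/ρ_m = 2490 m × 2.86/3.24 = 2198 m.
Net surface drop = e − u = 2490 m − 2198 m = e (ρ_m − ρ_c)/ρ_m = 292 m.

292 m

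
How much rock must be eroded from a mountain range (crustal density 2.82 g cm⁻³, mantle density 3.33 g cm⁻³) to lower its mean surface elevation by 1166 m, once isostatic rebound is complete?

Net drop Δ = e − u = e − e ρ_c/ρ_m = e (ρ_m − ρ_c)/ρ_m.
e = Δ ρ_m/(ρ_m − ρ_c) = 1166 m × 3.33/0.51 = 7610 m.

7610 m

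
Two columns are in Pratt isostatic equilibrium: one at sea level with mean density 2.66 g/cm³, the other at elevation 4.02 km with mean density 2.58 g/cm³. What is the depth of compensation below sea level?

130 km

ρ_ref D = ρ (D + h) → D (ρ_ref − ρ) = ρ h.
D = ρ h/(ρ_ref − ρ) = 2.58 × 4.02 km/(2.66 − 2.58) = 130 km.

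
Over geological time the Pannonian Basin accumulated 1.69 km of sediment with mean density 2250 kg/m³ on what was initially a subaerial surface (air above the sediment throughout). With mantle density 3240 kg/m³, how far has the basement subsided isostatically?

Subaerial load: s = t ρ_sed / ρ_m = 1.69 km × 2250/3240 = 1.17 km.

1.17 km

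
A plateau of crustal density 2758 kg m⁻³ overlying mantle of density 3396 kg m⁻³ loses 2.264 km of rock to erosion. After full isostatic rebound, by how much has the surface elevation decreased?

0.425 km

Rebound u = e ρ_c/ρ_m = 2.264 km × 2758/3396 = 1.839 km.
Net surface drop = e − u = 2.264 km − 1.839 km = e (ρ_m − ρ_c)/ρ_m = 0.425 km.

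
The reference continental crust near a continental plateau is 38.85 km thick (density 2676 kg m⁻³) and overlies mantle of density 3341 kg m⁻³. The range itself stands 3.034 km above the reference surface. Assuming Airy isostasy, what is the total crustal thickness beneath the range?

Root depth r = h ρ_c / (ρ_m − ρ_c) = 3.034 km × 2676 / 665 = 12.21 km.
Total thickness = T + h + r = 38.85 km + 3.034 km + 12.21 km = 54.1 km.

54.1 km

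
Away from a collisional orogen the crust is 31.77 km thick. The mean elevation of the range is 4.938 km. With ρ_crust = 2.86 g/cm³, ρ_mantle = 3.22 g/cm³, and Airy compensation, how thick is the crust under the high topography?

Root depth r = h ρ_c / (ρ_m − ρ_c) = 4.938 km × 2.86 / 0.36 = 39.23 km.
Total thickness = T + h + r = 31.77 km + 4.938 km + 39.23 km = 75.9 km.

75.9 km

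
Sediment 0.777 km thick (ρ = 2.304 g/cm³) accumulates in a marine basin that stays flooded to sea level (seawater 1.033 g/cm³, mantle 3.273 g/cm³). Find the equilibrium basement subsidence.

0.441 km

Submarine loading: the sediment displaces seawater, and the subsidence is in turn flooded, so s (ρ_m − ρ_w) = t (ρ_sed − ρ_w).
s = 0.777 km × (2.304 − 1.033) / (3.273 − 1.033) = 0.441 km.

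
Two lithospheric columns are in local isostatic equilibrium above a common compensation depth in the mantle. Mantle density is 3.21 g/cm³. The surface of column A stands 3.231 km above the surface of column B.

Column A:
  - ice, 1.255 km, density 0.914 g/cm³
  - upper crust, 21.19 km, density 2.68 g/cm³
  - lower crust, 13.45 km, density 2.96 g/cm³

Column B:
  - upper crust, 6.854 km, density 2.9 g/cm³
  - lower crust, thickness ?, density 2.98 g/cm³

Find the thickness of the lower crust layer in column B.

Take the compensation level at the base of the deeper column (depth z_c below the surface of column A) and equate Σ ρ_i t_i down to z_c; mantle fills any gap and the z_c terms cancel.
Column A: 1.255×0.914 + 21.19×2.68 + 13.45×2.96 + (z_c − 35.895)×3.21
Column B: 3.231×0 + 6.854×2.9 + x×2.98 + (z_c − 3.231 − 6.854 − x)×3.21
The z_c×3.21 term appears on both sides and cancels. Collect the known terms of each column as K = Σ(ρt)_known − 3.21 × (depth of known layers): K_A = 97.74827 − 3.21×35.895 = −17.47468; K_B = 19.8766 − 3.21×(3.231 + 6.854) = −12.49625.
Balance: K_A = K_B − x×(3.21 − 2.98), so x = (K_B − K_A)/(3.21 − 2.98) = 4.97843/0.23 = 21.6 km.

21.6 km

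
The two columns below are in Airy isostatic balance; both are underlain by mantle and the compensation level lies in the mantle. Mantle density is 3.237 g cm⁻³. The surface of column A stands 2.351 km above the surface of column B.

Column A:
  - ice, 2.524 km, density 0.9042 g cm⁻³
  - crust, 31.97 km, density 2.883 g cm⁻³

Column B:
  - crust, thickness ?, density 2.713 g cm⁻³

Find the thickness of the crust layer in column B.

Take the compensation level at the base of the deeper column (depth z_c below the surface of column A) and equate Σ ρ_i t_i down to z_c; mantle fills any gap and the z_c terms cancel.
Column A: 2.524×0.9042 + 31.97×2.883 + (z_c − 34.494)×3.237
Column B: 2.351×0 + x×2.713 + (z_c − 2.351 − 0 − x)×3.237
The z_c×3.237 term appears on both sides and cancels. Collect the known terms of each column as K = Σ(ρt)_known − 3.237 × (depth of known layers): K_A = 94.4517108 − 3.237×34.494 = −17.2053672; K_B = 0 − 3.237×(2.351 + 0) = −7.610187.
Balance: K_A = K_B − x×(3.237 − 2.713), so x = (K_B − K_A)/(3.237 − 2.713) = 9.59518/0.524 = 18.3 km.

18.3 km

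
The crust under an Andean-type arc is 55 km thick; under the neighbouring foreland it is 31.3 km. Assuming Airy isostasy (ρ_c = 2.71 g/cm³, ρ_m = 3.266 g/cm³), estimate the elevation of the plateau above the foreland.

4.03 km

Excess crust Δ = 55 km − 31.3 km = 23.7 km, split between elevation h and root r with h + r = Δ.
Airy balance ρ_c h = (ρ_m − ρ_c) r gives r = h ρ_c/(ρ_m − ρ_c), so h (1 + ρ_c/(ρ_m − ρ_c)) = Δ, i.e. h = Δ (ρ_m − ρ_c)/ρ_m.
h = 23.7 km × 0.556/3.266 = 4.03 km.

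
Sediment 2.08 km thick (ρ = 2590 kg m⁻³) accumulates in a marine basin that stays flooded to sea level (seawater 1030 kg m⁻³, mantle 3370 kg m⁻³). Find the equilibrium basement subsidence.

Submarine loading: the sediment displaces seawater, and the subsidence is in turn flooded, so s (ρ_m − ρ_w) = t (ρ_sed − ρ_w).
s = 2.08 km × (2590 − 1030) / (3370 − 1030) = 1.39 km.

1.39 km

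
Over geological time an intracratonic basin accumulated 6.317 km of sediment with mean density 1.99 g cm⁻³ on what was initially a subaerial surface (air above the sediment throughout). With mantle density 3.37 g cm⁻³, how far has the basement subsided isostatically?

3.73 km

Subaerial load: s = t ρ_sed / ρ_m = 6.317 km × 1.99/3.37 = 3.73 km.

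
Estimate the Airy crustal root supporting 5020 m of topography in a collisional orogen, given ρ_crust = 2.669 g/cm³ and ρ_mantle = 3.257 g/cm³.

22800 m

By Archimedes' principle applied to the lithosphere: the weight of the topography is balanced by the buoyancy of the root, ρ_c h = (ρ_m − ρ_c) r.
r = h · ρ_c / (ρ_m − ρ_c) = 5020 m × 2.669 / (3.257 − 2.669) = 22800 m.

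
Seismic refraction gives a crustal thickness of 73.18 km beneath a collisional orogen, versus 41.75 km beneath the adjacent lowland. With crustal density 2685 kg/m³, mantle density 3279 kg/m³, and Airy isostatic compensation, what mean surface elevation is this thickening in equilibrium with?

5.69 km

Excess crust Δ = 73.18 km − 41.75 km = 31.43 km, split between elevation h and root r with h + r = Δ.
Airy balance ρ_c h = (ρ_m − ρ_c) r gives r = h ρ_c/(ρ_m − ρ_c), so h (1 + ρ_c/(ρ_m − ρ_c)) = Δ, i.e. h = Δ (ρ_m − ρ_c)/ρ_m.
h = 31.43 km × 594/3279 = 5.69 km.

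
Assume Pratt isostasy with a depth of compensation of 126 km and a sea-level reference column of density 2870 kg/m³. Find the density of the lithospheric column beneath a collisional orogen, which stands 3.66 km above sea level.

2790 kg/m³

Pratt balance: ρ_ref D = ρ (D + h).
ρ = ρ_ref D/(D + h) = 2870 × 126 km/(126 km + 3.66 km) = 2790 kg/m³.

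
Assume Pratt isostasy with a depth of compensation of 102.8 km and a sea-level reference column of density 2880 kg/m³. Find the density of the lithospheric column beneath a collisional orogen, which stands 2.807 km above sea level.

Pratt balance: ρ_ref D = ρ (D + h).
ρ = ρ_ref D/(D + h) = 2880 × 102.8 km/(102.8 km + 2.807 km) = 2800 kg/m³.

2800 kg/m³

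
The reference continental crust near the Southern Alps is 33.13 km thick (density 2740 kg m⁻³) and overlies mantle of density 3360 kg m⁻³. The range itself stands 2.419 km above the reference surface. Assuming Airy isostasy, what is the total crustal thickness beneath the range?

Root depth r = h ρ_c / (ρ_m − ρ_c) = 2.419 km × 2740 / 620 = 10.69 km.
Total thickness = T + h + r = 33.13 km + 2.419 km + 10.69 km = 46.2 km.

46.2 km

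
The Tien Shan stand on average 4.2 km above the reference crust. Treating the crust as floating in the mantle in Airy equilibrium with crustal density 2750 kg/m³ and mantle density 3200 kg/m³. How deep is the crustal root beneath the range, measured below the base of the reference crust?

Isostatic balance requires: the weight of the topography is balanced by the buoyancy of the root, ρ_c h = (ρ_m − ρ_c) r.
r = h · ρ_c / (ρ_m − ρ_c) = 4.2 km × 2750 / (3200 − 2750) = 25.7 km.

25.7 km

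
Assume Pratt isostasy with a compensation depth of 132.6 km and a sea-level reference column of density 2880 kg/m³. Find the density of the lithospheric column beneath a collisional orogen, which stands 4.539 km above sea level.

2780 kg/m³

Pratt balance: ρ_ref D = ρ (D + h).
ρ = ρ_ref D/(D + h) = 2880 × 132.6 km/(132.6 km + 4.539 km) = 2780 kg/m³.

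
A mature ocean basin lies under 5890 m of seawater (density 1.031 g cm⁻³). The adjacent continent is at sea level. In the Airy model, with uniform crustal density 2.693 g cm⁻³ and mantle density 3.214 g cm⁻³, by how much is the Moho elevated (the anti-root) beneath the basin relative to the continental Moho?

18800 m

Balancing pressure at the compensation depth: replacing crust with seawater at the top is compensated by replacing crust with mantle at the base: d (ρ_c − ρ_w) = a (ρ_m − ρ_c).
a = d (ρ_c − ρ_w)/(ρ_m − ρ_c) = 5890 m × 1.662/0.521 = 18800 m.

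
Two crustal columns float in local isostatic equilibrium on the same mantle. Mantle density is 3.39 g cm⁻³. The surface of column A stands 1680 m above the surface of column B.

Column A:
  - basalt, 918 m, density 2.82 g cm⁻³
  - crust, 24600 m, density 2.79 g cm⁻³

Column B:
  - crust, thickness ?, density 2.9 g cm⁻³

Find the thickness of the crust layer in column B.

Take the compensation level at the base of the deeper column (depth z_c below the surface of column A) and equate Σ ρ_i t_i down to z_c; mantle fills any gap and the z_c terms cancel.
Column A: 918×2.82 + 24600×2.79 + (z_c − 25518)×3.39
Column B: 1680×0 + x×2.9 + (z_c − 1680 − 0 − x)×3.39
The z_c×3.39 term appears on both sides and cancels. Collect the known terms of each column as K = Σ(ρt)_known − 3.39 × (depth of known layers): K_A = 71222.76 − 3.39×25518 = −15283.26; K_B = 0 − 3.39×(1680 + 0) = −5695.2.
Balance: K_A = K_B − x×(3.39 − 2.9), so x = (K_B − K_A)/(3.39 − 2.9) = 9588.06/0.49 = 19600 m.

19600 m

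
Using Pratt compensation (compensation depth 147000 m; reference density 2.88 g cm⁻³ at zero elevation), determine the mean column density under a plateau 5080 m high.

2.78 g cm⁻³

Pratt balance: ρ_ref D = ρ (D + h).
ρ = ρ_ref D/(D + h) = 2.88 × 147000 m/(147000 m + 5080 m) = 2.78 g cm⁻³.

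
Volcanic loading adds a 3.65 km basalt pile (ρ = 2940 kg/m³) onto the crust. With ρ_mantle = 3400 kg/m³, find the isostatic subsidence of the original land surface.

3.16 km

Subaerial loading: s = t ρ_load / ρ_m.
s = 3.65 km × 2940/3400 = 3.16 km.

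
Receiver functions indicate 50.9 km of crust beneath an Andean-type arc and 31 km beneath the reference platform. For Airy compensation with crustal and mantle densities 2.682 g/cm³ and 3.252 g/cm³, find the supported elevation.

3.49 km

Excess crust Δ = 50.9 km − 31 km = 19.9 km, split between elevation h and root r with h + r = Δ.
Airy balance ρ_c h = (ρ_m − ρ_c) r gives r = h ρ_c/(ρ_m − ρ_c), so h (1 + ρ_c/(ρ_m − ρ_c)) = Δ, i.e. h = Δ (ρ_m − ρ_c)/ρ_m.
h = 19.9 km × 0.57/3.252 = 3.49 km.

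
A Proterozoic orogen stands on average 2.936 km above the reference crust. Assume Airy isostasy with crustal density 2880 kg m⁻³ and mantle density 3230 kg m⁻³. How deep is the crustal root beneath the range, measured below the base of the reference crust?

24.2 km

By Archimedes' principle applied to the lithosphere: the weight of the topography is balanced by the buoyancy of the root, ρ_c h = (ρ_m − ρ_c) r.
r = h · ρ_c / (ρ_m − ρ_c) = 2.936 km × 2880 / (3230 − 2880) = 24.2 km.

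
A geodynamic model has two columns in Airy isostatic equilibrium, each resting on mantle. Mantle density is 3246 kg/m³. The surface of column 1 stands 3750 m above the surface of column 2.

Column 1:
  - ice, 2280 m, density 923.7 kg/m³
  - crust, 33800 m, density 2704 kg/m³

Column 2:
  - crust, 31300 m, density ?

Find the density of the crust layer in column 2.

Take the compensation level at the base of the deeper column (depth z_c below the surface of column 1) and equate Σ ρ_i t_i down to z_c; mantle fills any gap and the z_c terms cancel.
Column 1: 2280×923.7 + 33800×2704 + (z_c − 36080)×3246
Column 2: 3750×0 + 31300×ρ + (z_c − 3750 − 31300)×3246
The z_c×3246 term appears on both sides and cancels. Collect the known terms of each column as K = Σ(ρt)_known − 3246 × (depth of known layers): K_1 = 93501236 − 3246×36080 = −23614444; K_2 = 0 − 3246×(3750 + 31300) = −113772300.
Balance: K_1 = K_2 + 31300×ρ, so ρ = (K_1 − K_2)/31300 = 90157900/31300 = 2880 kg/m³.

2880 kg/m³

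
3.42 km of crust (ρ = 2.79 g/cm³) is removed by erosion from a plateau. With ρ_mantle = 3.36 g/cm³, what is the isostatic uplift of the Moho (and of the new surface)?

2.84 km

Unloading: uplift u = e ρ_c/ρ_m = 3.42 km × 2.79/3.36 = 2.84 km.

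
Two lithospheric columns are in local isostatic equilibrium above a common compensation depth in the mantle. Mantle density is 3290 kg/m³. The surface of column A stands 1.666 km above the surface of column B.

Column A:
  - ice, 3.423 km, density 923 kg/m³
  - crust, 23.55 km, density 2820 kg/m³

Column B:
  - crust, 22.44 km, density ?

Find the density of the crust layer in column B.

2680 kg/m³

Take the compensation level at the base of the deeper column (depth z_c below the surface of column A) and equate Σ ρ_i t_i down to z_c; mantle fills any gap and the z_c terms cancel.
Column A: 3.423×923 + 23.55×2820 + (z_c − 26.973)×3290
Column B: 1.666×0 + 22.44×ρ + (z_c − 1.666 − 22.44)×3290
The z_c×3290 term appears on both sides and cancels. Collect the known terms of each column as K = Σ(ρt)_known − 3290 × (depth of known layers): K_A = 69570.429 − 3290×26.973 = −19170.741; K_B = 0 − 3290×(1.666 + 22.44) = −79308.74.
Balance: K_A = K_B + 22.44×ρ, so ρ = (K_A − K_B)/22.44 = 60138/22.44 = 2680 kg/m³.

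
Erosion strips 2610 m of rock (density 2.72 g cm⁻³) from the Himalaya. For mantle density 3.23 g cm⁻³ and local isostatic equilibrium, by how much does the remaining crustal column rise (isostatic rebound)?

2200 m

Unloading: uplift u = e ρ_c/ρ_m = 2610 m × 2.72/3.23 = 2200 m.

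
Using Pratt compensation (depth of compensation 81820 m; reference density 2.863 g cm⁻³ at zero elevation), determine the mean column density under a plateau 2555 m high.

2.78 g cm⁻³

Pratt balance: ρ_ref D = ρ (D + h).
ρ = ρ_ref D/(D + h) = 2.863 × 81820 m/(81820 m + 2555 m) = 2.78 g cm⁻³.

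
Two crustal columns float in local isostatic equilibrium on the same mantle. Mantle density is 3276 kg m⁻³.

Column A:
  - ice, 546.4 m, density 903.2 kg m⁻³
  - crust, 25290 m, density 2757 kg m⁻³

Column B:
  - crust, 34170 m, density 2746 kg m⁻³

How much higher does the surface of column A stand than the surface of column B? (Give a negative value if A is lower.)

−1130 m

For any compensation level in the mantle, the mantle terms cancel and isostasy reduces to e = (Σt_A − Σt_B) − (Σ(ρt)_A − Σ(ρt)_B) / ρ_m.
Σt_A = 25836.4 m; Σt_B = 34170 m; Σ(ρt)_A = 70218038.5; Σ(ρt)_B = 93830820 (in m·kg m⁻³).
e = (25836.4 − 34170) − (70218038.5 − 93830820) / 3276 = −1130 m.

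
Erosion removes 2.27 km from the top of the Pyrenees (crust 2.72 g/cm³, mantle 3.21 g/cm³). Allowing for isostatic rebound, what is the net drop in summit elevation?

Rebound u = e ρ_c/ρ_m = 2.27 km × 2.72/3.21 = 1.923 km.
Net surface drop = e − u = 2.27 km − 1.923 km = e (ρ_m − ρ_c)/ρ_m = 0.347 km.

0.347 km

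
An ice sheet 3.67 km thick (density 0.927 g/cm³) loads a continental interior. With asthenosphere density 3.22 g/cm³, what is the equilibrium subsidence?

For local isostatic compensation: the ice load ρ_ice t is balanced by mantle displaced below, ρ_m s.
s = t ρ_ice / ρ_m = 3.67 km × 0.927/3.22 = 1.06 km.

1.06 km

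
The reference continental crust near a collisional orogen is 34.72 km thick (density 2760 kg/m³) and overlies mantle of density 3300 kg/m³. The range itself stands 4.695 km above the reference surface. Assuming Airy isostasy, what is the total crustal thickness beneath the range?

Root depth r = h ρ_c / (ρ_m − ρ_c) = 4.695 km × 2760 / 540 = 24 km.
Total thickness = T + h + r = 34.72 km + 4.695 km + 24 km = 63.4 km.

63.4 km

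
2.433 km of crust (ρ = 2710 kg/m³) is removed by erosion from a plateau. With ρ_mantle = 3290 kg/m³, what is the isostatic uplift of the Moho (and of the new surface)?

2 km

Unloading: uplift u = e ρ_c/ρ_m = 2.433 km × 2710/3290 = 2 km.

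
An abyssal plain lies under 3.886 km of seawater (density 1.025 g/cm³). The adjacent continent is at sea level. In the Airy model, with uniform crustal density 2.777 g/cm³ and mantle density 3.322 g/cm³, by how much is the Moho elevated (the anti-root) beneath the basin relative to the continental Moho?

By Archimedes' principle applied to the lithosphere: replacing crust with seawater at the top is compensated by replacing crust with mantle at the base: d (ρ_c − ρ_w) = a (ρ_m − ρ_c).
a = d (ρ_c − ρ_w)/(ρ_m − ρ_c) = 3.886 km × 1.752/0.545 = 12.5 km.

12.5 km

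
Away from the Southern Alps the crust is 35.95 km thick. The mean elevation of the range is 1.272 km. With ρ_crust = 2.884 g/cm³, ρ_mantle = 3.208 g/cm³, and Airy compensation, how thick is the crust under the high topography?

48.5 km

Root depth r = h ρ_c / (ρ_m − ρ_c) = 1.272 km × 2.884 / 0.324 = 11.32 km.
Total thickness = T + h + r = 35.95 km + 1.272 km + 11.32 km = 48.5 km.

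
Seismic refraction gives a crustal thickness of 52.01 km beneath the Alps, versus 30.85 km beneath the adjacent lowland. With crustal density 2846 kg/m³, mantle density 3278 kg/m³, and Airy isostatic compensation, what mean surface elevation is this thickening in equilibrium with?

Excess crust Δ = 52.01 km − 30.85 km = 21.16 km, split between elevation h and root r with h + r = Δ.
Airy balance ρ_c h = (ρ_m − ρ_c) r gives r = h ρ_c/(ρ_m − ρ_c), so h (1 + ρ_c/(ρ_m − ρ_c)) = Δ, i.e. h = Δ (ρ_m − ρ_c)/ρ_m.
h = 21.16 km × 432/3278 = 2.79 km.

2.79 km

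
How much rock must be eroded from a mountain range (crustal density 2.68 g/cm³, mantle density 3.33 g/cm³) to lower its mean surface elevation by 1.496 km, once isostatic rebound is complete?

Net drop Δ = e − u = e − e ρ_c/ρ_m = e (ρ_m − ρ_c)/ρ_m.
e = Δ ρ_m/(ρ_m − ρ_c) = 1.496 km × 3.33/0.65 = 7.66 km.

7.66 km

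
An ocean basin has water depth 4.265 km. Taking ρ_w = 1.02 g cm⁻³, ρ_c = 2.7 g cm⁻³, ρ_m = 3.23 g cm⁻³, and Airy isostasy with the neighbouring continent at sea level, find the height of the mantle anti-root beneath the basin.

13.5 km

For local isostatic compensation: replacing crust with seawater at the top is compensated by replacing crust with mantle at the base: d (ρ_c − ρ_w) = a (ρ_m − ρ_c).
a = d (ρ_c − ρ_w)/(ρ_m − ρ_c) = 4.265 km × 1.68/0.53 = 13.5 km.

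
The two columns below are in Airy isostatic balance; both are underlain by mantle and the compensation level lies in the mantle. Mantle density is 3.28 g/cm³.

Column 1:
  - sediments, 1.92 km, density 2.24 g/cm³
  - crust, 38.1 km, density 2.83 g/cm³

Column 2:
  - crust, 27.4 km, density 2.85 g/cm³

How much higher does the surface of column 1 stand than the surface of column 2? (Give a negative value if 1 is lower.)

For any compensation level in the mantle, the mantle terms cancel and isostasy reduces to e = (Σt_1 − Σt_2) − (Σ(ρt)_1 − Σ(ρt)_2) / ρ_m.
Σt_1 = 40.02 km; Σt_2 = 27.4 km; Σ(ρt)_1 = 112.1238; Σ(ρt)_2 = 78.09 (in km·g/cm³).
e = (40.02 − 27.4) − (112.1238 − 78.09) / 3.28 = 2.24 km.

2.24 km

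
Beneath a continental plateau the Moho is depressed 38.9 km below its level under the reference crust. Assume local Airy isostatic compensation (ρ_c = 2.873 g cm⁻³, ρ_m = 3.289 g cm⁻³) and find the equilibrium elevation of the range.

5.63 km

Balancing pressure at the compensation depth: ρ_c h = (ρ_m − ρ_c) r.
h = r (ρ_m − ρ_c) / ρ_c = 38.9 km × (3.289 − 2.873) / 2.873 = 5.63 km.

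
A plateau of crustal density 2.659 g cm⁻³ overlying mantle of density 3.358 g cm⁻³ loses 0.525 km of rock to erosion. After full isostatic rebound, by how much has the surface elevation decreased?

Rebound u = e ρ_c/ρ_m = 0.525 km × 2.659/3.358 = 0.4157 km.
Net surface drop = e − u = 0.525 km − 0.4157 km = e (ρ_m − ρ_c)/ρ_m = 0.109 km.

0.109 km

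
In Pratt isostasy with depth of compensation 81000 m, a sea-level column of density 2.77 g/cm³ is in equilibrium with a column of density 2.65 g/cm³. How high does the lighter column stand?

3670 m

ρ_ref D = ρ (D + h) → h = D (ρ_ref − ρ)/ρ.
h = 81000 m × (2.77 − 2.65)/2.65 = 3670 m.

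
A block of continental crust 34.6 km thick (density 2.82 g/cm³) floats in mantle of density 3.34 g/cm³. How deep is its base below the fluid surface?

29.2 km

Draft d = t ρ_obj/ρ_fluid = 34.6 km × 2.82/3.34 = 29.2 km.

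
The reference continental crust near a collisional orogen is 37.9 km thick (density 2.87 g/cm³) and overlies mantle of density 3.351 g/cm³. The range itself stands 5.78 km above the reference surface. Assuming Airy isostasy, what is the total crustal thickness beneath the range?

Root depth r = h ρ_c / (ρ_m − ρ_c) = 5.78 km × 2.87 / 0.481 = 34.49 km.
Total thickness = T + h + r = 37.9 km + 5.78 km + 34.49 km = 78.2 km.

78.2 km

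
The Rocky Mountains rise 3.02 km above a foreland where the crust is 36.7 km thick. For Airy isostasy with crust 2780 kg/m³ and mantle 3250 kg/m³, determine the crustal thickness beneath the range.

57.6 km

Root depth r = h ρ_c / (ρ_m − ρ_c) = 3.02 km × 2780 / 470 = 17.86 km.
Total thickness = T + h + r = 36.7 km + 3.02 km + 17.86 km = 57.6 km.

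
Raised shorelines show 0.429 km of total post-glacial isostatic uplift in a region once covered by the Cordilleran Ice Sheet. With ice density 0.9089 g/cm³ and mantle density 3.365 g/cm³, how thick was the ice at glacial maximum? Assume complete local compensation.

1.59 km

u = t ρ_ice/ρ_m → t = u ρ_m/ρ_ice = 0.429 km × 3.365/0.9089 = 1.59 km.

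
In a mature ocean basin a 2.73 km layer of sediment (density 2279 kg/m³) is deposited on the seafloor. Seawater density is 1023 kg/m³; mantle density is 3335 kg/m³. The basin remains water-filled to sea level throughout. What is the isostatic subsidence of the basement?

1.48 km

Submarine loading: the sediment displaces seawater, and the subsidence is in turn flooded, so s (ρ_m − ρ_w) = t (ρ_sed − ρ_w).
s = 2.73 km × (2279 − 1023) / (3335 − 1023) = 1.48 km.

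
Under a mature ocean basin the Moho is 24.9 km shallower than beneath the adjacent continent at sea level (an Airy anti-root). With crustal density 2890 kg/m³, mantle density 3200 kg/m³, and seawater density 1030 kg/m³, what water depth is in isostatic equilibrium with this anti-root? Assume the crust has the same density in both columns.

Replacing a thickness d of crust by seawater at the top must be balanced by replacing crust with mantle at the base: d (ρ_c − ρ_w) = a (ρ_m − ρ_c).
d = a (ρ_m − ρ_c)/(ρ_c − ρ_w) = 24.9 km × 310/1860 = 4.15 km.

4.15 km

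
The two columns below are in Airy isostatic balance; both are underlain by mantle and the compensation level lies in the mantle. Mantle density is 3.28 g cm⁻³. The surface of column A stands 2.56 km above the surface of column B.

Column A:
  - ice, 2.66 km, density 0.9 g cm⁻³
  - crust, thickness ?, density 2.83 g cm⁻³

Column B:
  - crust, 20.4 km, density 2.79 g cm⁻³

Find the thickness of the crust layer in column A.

26.8 km

Take the compensation level at the base of the deeper column (depth z_c below the surface of column A) and equate Σ ρ_i t_i down to z_c; mantle fills any gap and the z_c terms cancel.
Column A: 2.66×0.9 + x×2.83 + (z_c − 2.66 − x)×3.28
Column B: 2.56×0 + 20.4×2.79 + (z_c − 2.56 − 20.4)×3.28
The z_c×3.28 term appears on both sides and cancels. Collect the known terms of each column as K = Σ(ρt)_known − 3.28 × (depth of known layers): K_A = 2.394 − 3.28×2.66 = −6.3308; K_B = 56.916 − 3.28×(2.56 + 20.4) = −18.3928.
Balance: K_A − x×(3.28 − 2.83) = K_B, so x = (K_A − K_B)/(3.28 − 2.83) = 12.062/0.45 = 26.8 km.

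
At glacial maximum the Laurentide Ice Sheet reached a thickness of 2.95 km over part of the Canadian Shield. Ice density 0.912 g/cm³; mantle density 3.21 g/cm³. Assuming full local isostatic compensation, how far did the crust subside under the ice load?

0.838 km

For local isostatic compensation: the ice load ρ_ice t is balanced by mantle displaced below, ρ_m s.
s = t ρ_ice / ρ_m = 2.95 km × 0.912/3.21 = 0.838 km.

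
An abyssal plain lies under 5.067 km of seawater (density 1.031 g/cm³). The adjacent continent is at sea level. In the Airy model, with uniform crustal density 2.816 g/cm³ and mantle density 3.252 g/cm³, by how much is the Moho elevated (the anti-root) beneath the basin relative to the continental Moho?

20.7 km

Isostatic balance requires: replacing crust with seawater at the top is compensated by replacing crust with mantle at the base: d (ρ_c − ρ_w) = a (ρ_m − ρ_c).
a = d (ρ_c − ρ_w)/(ρ_m − ρ_c) = 5.067 km × 1.785/0.436 = 20.7 km.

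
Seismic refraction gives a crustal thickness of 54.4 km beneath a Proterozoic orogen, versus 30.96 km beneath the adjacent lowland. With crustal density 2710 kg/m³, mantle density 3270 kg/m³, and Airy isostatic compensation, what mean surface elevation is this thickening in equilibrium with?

Excess crust Δ = 54.4 km − 30.96 km = 23.44 km, split between elevation h and root r with h + r = Δ.
Airy balance ρ_c h = (ρ_m − ρ_c) r gives r = h ρ_c/(ρ_m − ρ_c), so h (1 + ρ_c/(ρ_m − ρ_c)) = Δ, i.e. h = Δ (ρ_m − ρ_c)/ρ_m.
h = 23.44 km × 560/3270 = 4.01 km.

4.01 km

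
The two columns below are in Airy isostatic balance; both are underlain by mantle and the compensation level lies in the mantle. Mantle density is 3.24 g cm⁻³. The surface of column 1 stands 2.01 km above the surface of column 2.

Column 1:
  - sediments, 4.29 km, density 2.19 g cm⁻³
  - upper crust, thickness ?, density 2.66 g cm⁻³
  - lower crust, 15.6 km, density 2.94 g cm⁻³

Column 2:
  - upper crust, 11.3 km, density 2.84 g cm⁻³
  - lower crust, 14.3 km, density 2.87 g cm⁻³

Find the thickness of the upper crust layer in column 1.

12.3 km

Take the compensation level at the base of the deeper column (depth z_c below the surface of column 1) and equate Σ ρ_i t_i down to z_c; mantle fills any gap and the z_c terms cancel.
Column 1: 4.29×2.19 + x×2.66 + 15.6×2.94 + (z_c − 19.89 − x)×3.24
Column 2: 2.01×0 + 11.3×2.84 + 14.3×2.87 + (z_c − 2.01 − 25.6)×3.24
The z_c×3.24 term appears on both sides and cancels. Collect the known terms of each column as K = Σ(ρt)_known − 3.24 × (depth of known layers): K_1 = 55.2591 − 3.24×19.89 = −9.1845; K_2 = 73.133 − 3.24×(2.01 + 25.6) = −16.3234.
Balance: K_1 − x×(3.24 − 2.66) = K_2, so x = (K_1 − K_2)/(3.24 − 2.66) = 7.1389/0.58 = 12.3 km.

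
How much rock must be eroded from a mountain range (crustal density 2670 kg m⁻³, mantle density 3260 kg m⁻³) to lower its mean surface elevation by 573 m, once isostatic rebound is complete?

3170 m

Net drop Δ = e − u = e − e ρ_c/ρ_m = e (ρ_m − ρ_c)/ρ_m.
e = Δ ρ_m/(ρ_m − ρ_c) = 573 m × 3260/590 = 3170 m.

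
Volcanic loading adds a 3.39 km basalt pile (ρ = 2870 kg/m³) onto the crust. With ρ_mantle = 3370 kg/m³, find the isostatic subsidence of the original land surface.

2.89 km

Subaerial loading: s = t ρ_load / ρ_m.
s = 3.39 km × 2870/3370 = 2.89 km.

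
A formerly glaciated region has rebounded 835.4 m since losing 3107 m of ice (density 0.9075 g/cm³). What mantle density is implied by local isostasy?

ρ_m = ρ_ice t / u = 0.9075 × 3107 m/835.4 m = 3.38 g/cm³.

3.38 g/cm³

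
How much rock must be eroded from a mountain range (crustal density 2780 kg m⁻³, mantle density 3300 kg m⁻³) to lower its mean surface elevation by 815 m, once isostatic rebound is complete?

5170 m

Net drop Δ = e − u = e − e ρ_c/ρ_m = e (ρ_m − ρ_c)/ρ_m.
e = Δ ρ_m/(ρ_m − ρ_c) = 815 m × 3300/520 = 5170 m.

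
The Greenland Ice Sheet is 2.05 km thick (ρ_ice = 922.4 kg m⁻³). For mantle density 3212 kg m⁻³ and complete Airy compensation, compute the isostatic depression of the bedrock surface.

0.589 km

In Airy isostatic equilibrium: the ice load ρ_ice t is balanced by mantle displaced below, ρ_m s.
s = t ρ_ice / ρ_m = 2.05 km × 922.4/3212 = 0.589 km.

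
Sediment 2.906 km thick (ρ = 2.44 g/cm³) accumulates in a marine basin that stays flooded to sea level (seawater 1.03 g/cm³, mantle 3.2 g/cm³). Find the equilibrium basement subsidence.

Submarine loading: the sediment displaces seawater, and the subsidence is in turn flooded, so s (ρ_m − ρ_w) = t (ρ_sed − ρ_w).
s = 2.906 km × (2.44 − 1.03) / (3.2 − 1.03) = 1.89 km.

1.89 km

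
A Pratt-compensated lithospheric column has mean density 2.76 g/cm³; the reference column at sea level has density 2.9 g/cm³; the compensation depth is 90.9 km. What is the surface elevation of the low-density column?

ρ_ref D = ρ (D + h) → h = D (ρ_ref − ρ)/ρ.
h = 90.9 km × (2.9 − 2.76)/2.76 = 4.61 km.

4.61 km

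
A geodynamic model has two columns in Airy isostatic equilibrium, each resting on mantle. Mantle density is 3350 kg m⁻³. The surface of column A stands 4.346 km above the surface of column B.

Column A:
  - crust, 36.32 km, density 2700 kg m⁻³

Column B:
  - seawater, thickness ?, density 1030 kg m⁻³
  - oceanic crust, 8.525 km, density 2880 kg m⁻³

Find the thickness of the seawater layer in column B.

2.17 km

Take the compensation level at the base of the deeper column (depth z_c below the surface of column A) and equate Σ ρ_i t_i down to z_c; mantle fills any gap and the z_c terms cancel.
Column A: 36.32×2700 + (z_c − 36.32)×3350
Column B: 4.346×0 + x×1030 + 8.525×2880 + (z_c − 4.346 − 8.525 − x)×3350
The z_c×3350 term appears on both sides and cancels. Collect the known terms of each column as K = Σ(ρt)_known − 3350 × (depth of known layers): K_A = 98064 − 3350×36.32 = −23608; K_B = 24552 − 3350×(4.346 + 8.525) = −18565.85.
Balance: K_A = K_B − x×(3350 − 1030), so x = (K_B − K_A)/(3350 − 1030) = 5042.15/2320 = 2.17 km.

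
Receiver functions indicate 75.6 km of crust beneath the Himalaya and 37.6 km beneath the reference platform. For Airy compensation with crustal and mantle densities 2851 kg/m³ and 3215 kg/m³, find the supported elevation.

4.3 km

Excess crust Δ = 75.6 km − 37.6 km = 38 km, split between elevation h and root r with h + r = Δ.
Airy balance ρ_c h = (ρ_m − ρ_c) r gives r = h ρ_c/(ρ_m − ρ_c), so h (1 + ρ_c/(ρ_m − ρ_c)) = Δ, i.e. h = Δ (ρ_m − ρ_c)/ρ_m.
h = 38 km × 364/3215 = 4.3 km.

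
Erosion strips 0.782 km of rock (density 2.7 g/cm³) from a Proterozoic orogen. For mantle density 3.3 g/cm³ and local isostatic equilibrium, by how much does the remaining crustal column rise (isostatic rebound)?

Unloading: uplift u = e ρ_c/ρ_m = 0.782 km × 2.7/3.3 = 0.64 km.

0.64 km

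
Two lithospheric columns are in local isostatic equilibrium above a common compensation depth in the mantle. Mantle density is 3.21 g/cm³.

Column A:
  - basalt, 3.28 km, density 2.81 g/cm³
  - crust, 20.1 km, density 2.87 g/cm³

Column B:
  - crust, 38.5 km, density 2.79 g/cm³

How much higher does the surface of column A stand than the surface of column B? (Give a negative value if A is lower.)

For any compensation level in the mantle, the mantle terms cancel and isostasy reduces to e = (Σt_A − Σt_B) − (Σ(ρt)_A − Σ(ρt)_B) / ρ_m.
Σt_A = 23.38 km; Σt_B = 38.5 km; Σ(ρt)_A = 66.9038; Σ(ρt)_B = 107.415 (in km·g/cm³).
e = (23.38 − 38.5) − (66.9038 − 107.415) / 3.21 = −2.5 km.

−2.5 km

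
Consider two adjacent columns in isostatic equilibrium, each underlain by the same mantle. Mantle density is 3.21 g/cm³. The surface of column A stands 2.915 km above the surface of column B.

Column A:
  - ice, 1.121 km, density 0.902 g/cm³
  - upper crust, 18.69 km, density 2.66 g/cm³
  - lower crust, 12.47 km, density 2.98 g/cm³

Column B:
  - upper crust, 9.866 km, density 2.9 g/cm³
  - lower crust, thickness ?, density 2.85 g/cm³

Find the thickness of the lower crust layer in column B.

Take the compensation level at the base of the deeper column (depth z_c below the surface of column A) and equate Σ ρ_i t_i down to z_c; mantle fills any gap and the z_c terms cancel.
Column A: 1.121×0.902 + 18.69×2.66 + 12.47×2.98 + (z_c − 32.281)×3.21
Column B: 2.915×0 + 9.866×2.9 + x×2.85 + (z_c − 2.915 − 9.866 − x)×3.21
The z_c×3.21 term appears on both sides and cancels. Collect the known terms of each column as K = Σ(ρt)_known − 3.21 × (depth of known layers): K_A = 87.887142 − 3.21×32.281 = −15.734868; K_B = 28.6114 − 3.21×(2.915 + 9.866) = −12.41561.
Balance: K_A = K_B − x×(3.21 − 2.85), so x = (K_B − K_A)/(3.21 − 2.85) = 3.31926/0.36 = 9.22 km.

9.22 km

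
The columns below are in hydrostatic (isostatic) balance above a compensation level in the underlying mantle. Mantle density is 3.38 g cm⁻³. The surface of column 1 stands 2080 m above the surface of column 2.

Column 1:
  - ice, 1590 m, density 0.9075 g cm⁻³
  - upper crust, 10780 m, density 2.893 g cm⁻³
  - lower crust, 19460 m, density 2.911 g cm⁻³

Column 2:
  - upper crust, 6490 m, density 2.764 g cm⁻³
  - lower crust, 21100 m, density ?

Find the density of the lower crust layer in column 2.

3.03 g cm⁻³

Take the compensation level at the base of the deeper column (depth z_c below the surface of column 1) and equate Σ ρ_i t_i down to z_c; mantle fills any gap and the z_c terms cancel.
Column 1: 1590×0.9075 + 10780×2.893 + 19460×2.911 + (z_c − 31830)×3.38
Column 2: 2080×0 + 6490×2.764 + 21100×ρ + (z_c − 2080 − 27590)×3.38
The z_c×3.38 term appears on both sides and cancels. Collect the known terms of each column as K = Σ(ρt)_known − 3.38 × (depth of known layers): K_1 = 89277.525 − 3.38×31830 = −18307.875; K_2 = 17938.36 − 3.38×(2080 + 27590) = −82346.24.
Balance: K_1 = K_2 + 21100×ρ, so ρ = (K_1 − K_2)/21100 = 64038.4/21100 = 3.03 g cm⁻³.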